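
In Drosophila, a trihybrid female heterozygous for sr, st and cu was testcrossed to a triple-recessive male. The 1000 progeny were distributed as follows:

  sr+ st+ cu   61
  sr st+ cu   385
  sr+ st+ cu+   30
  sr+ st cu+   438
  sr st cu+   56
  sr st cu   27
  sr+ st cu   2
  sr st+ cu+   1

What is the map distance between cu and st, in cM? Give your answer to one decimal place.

The two most frequent reciprocal classes, sr st+ cu and sr+ st cu+, are the parental types, so the F1 was sr st+ cu / sr+ st cu+.
The two rarest classes, sr st+ cu+ and sr+ st cu, are the double crossovers. Comparing them with the parentals, only the cu allele has switched, so cu is the middle locus and the order is st – cu – sr.
Crossovers in the st–cu interval produce the single-crossover classes sr st cu and sr+ st+ cu+ (27 + 30 = 57) plus the double crossovers (3).
RF(st–cu) = (57 + 3) / 1000 = 60/1000 = 0.0600 → 6.0 cM.

6.0 cM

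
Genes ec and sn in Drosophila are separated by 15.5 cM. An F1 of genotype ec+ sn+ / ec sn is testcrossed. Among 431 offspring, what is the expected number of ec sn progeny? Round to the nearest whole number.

A map distance of 15.5 cM corresponds to a recombination frequency of 0.155.
The F1 is ec+ sn+ / ec sn, so ec sn is a parental gamete class with expected frequency (1 − r)/2 = 0.845/2 = 0.4225.
Expected number = 0.4225 × 431 = 182.10 ≈ 182.

182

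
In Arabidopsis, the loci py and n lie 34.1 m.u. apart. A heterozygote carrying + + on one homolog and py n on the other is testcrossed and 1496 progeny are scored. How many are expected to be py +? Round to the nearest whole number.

255

A map distance of 34.1 m.u. corresponds to a recombination frequency of 0.341.
The F1 is + + / py n, so py + is a recombinant gamete class with expected frequency r/2 = 0.341/2 = 0.1705.
Expected number = 0.1705 × 1496 = 255.07 ≈ 255.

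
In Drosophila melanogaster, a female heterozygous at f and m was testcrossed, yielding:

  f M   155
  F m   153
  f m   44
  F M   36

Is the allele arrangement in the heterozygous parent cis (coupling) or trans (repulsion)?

The two most frequent classes are F m (153) and f M (155); these are the parental (non-recombinant) types.
So the F1 carried F m on one chromosome and f M on the other — the recessive alleles are on opposite chromosomes (trans / repulsion).

trans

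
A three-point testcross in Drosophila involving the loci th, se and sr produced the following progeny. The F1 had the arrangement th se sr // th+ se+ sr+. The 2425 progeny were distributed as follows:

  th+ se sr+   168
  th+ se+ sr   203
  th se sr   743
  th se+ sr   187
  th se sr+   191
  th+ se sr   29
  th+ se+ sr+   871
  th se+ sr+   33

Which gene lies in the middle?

th

The two rarest classes, th+ se sr and th se+ sr+, are the double crossovers. Comparing them with the parentals, only the th allele has switched, so th is the middle locus and the order is sr – th – se.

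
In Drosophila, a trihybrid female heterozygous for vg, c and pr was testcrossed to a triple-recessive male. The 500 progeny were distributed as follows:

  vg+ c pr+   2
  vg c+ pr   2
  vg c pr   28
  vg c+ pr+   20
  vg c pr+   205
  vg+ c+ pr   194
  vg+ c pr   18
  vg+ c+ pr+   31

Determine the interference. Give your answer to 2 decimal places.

0.24

The two most frequent reciprocal classes, vg+ c+ pr and vg c pr+, are the parental types, so the F1 was vg+ c+ pr / vg c pr+.
The two rarest classes, vg c+ pr and vg+ c pr+, are the double crossovers. Comparing them with the parentals, only the vg allele has switched, so vg is the middle locus and the order is pr – vg – c.
pr–vg: (59 + 4)/500 = 0.1260; vg–c: (38 + 4)/500 = 0.0840.
Expected DCO frequency = 0.1260 × 0.0840 ≈ 0.01058; observed = 4/500 ≈ 0.00800.
Coefficient of coincidence = 0.00800/0.01058 ≈ 0.76; interference = 1 − 0.76 = 0.24.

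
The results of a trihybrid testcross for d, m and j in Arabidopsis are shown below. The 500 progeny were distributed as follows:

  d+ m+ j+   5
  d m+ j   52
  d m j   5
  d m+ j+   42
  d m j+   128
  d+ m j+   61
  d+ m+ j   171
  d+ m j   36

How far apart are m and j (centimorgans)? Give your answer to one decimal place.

The two most frequent reciprocal classes, d m j+ and d+ m+ j, are the parental types, so the F1 was d m j+ / d+ m+ j.
The two rarest classes, d m j and d+ m+ j+, are the double crossovers. Comparing them with the parentals, only the j allele has switched, so j is the middle locus and the order is m – j – d.
Crossovers in the m–j interval produce the single-crossover classes d m+ j+ and d+ m j (42 + 36 = 78) plus the double crossovers (10).
RF(m–j) = (78 + 10) / 500 = 88/500 = 0.1760 → 17.6 centimorgans.

17.6 centimorgans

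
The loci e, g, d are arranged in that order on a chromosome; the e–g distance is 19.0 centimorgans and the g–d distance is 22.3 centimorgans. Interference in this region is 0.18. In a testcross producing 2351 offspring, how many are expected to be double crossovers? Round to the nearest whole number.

Map distances give recombination frequencies of 0.190 and 0.223 for the two intervals.
With interference 0.18 (so coincidence = 0.82), expected double-crossover frequency = 0.190 × 0.223 × 0.82 = 0.03474.
Expected number = 0.03474 × 2351 = 81.68 ≈ 82.

82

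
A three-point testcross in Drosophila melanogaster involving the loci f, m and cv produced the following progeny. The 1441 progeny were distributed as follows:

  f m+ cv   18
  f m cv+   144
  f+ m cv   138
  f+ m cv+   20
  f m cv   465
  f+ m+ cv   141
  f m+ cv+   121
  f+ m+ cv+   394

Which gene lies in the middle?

The two most frequent reciprocal classes, f+ m+ cv+ and f m cv, are the parental types, so the F1 was f+ m+ cv+ / f m cv.
The two rarest classes, f+ m cv+ and f m+ cv, are the double crossovers. Comparing them with the parentals, only the m allele has switched, so m is the middle locus and the order is cv – m – f.

m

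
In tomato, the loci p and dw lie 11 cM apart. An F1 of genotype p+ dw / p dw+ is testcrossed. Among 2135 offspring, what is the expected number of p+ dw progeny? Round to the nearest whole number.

A map distance of 11 cM corresponds to a recombination frequency of 0.110.
The F1 is p+ dw / p dw+, so p+ dw is a parental gamete class with expected frequency (1 − r)/2 = 0.890/2 = 0.4450.
Expected number = 0.4450 × 2135 = 950.08 ≈ 950.

950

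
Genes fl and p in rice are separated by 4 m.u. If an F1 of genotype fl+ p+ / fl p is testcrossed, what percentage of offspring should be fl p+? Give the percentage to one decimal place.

A map distance of 4 m.u. corresponds to a recombination frequency of 0.040.
The F1 is fl+ p+ / fl p, so fl p+ is a recombinant gamete class with expected frequency r/2 = 0.040/2 = 0.0200.
That is 0.0200 = 2.0% of the progeny.

2.0%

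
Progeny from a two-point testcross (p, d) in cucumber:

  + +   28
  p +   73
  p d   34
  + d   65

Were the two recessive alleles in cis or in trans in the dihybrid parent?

The two most frequent classes are + d (65) and p + (73); these are the parental (non-recombinant) types.
So the F1 carried + d on one chromosome and p + on the other — the recessive alleles are on opposite chromosomes (trans / repulsion).

trans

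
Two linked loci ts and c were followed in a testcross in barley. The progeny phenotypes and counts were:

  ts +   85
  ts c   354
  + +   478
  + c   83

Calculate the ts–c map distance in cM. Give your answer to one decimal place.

16.8 cM

The two most frequent classes, + + (478) and ts c (354), are the parental types, so the F1 was + + / ts c.
The recombinant classes are + c and ts +: 83 + 85 = 168.
Recombination frequency = 168/1000 = 0.1680 ≈ 16.8%, i.e. 16.8 cM.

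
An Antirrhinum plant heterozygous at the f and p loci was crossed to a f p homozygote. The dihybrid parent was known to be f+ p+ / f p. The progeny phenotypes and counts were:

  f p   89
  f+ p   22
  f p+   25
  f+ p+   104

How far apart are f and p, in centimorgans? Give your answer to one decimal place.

The recombinant classes are f+ p and f p+: 22 + 25 = 47.
Recombination frequency = 47/240 = 0.1958 ≈ 19.6%, i.e. 19.6 centimorgans.

19.6 centimorgans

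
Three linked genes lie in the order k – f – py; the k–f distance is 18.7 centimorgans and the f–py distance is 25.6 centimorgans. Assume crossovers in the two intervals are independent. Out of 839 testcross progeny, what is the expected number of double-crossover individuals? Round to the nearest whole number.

40

Map distances give recombination frequencies of 0.187 and 0.256 for the two intervals.
With no interference, expected double-crossover frequency = 0.187 × 0.256 = 0.04787.
Expected number = 0.04787 × 839 = 40.16 ≈ 40.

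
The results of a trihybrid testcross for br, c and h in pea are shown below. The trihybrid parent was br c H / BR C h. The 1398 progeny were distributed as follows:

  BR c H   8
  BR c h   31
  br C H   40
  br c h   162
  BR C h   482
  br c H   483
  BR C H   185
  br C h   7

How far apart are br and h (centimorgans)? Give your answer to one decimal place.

25.9 centimorgans

The two rarest classes, BR c H and br C h, are the double crossovers. Comparing them with the parentals, only the br allele has switched, so br is the middle locus and the order is h – br – c.
Crossovers in the h–br interval produce the single-crossover classes br c h and BR C H (162 + 185 = 347) plus the double crossovers (15).
RF(h–br) = (347 + 15) / 1398 = 362/1398 = 0.2589 → 25.9 centimorgans.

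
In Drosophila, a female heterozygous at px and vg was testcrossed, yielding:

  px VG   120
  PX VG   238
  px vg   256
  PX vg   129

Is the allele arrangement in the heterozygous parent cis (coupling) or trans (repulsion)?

cis

The two most frequent classes are PX VG (238) and px vg (256); these are the parental (non-recombinant) types.
So the F1 carried PX VG on one chromosome and px vg on the other — the recessive alleles are on the same chromosome (cis / coupling).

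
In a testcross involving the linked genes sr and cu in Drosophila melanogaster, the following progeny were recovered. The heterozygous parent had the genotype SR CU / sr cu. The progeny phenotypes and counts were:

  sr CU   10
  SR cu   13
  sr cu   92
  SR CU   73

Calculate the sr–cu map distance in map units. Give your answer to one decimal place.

The recombinant classes are SR cu and sr CU: 13 + 10 = 23.
Recombination frequency = 23/188 = 0.1223 ≈ 12.2%, i.e. 12.2 map units.

12.2 map units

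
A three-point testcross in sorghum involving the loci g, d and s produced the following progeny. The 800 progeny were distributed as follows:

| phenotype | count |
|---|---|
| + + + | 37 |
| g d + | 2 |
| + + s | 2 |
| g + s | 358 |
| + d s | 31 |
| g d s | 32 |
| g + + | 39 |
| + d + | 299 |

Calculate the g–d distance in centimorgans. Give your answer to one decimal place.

The two most frequent reciprocal classes, + d + and g + s, are the parental types, so the F1 was + d + / g + s.
The two rarest classes, g d + and + + s, are the double crossovers. Comparing them with the parentals, only the g allele has switched, so g is the middle locus and the order is d – g – s.
Crossovers in the d–g interval produce the single-crossover classes + + + and g d s (37 + 32 = 69) plus the double crossovers (4).
RF(d–g) = (69 + 4) / 800 = 73/800 = 0.0912 → 9.1 centimorgans.

9.1 centimorgans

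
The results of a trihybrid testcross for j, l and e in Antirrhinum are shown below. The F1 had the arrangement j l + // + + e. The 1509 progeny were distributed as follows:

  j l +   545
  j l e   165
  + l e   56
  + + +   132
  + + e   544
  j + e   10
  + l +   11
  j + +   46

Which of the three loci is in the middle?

The two rarest classes, + l + and j + e, are the double crossovers. Comparing them with the parentals, only the j allele has switched, so j is the middle locus and the order is l – j – e.

j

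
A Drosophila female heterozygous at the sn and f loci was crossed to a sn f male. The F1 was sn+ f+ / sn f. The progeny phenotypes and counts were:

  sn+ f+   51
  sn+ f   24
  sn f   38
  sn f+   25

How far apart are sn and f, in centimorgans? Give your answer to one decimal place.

The recombinant classes are sn+ f and sn f+: 24 + 25 = 49.
Recombination frequency = 49/138 = 0.3551 ≈ 35.5%, i.e. 35.5 centimorgans.

35.5 centimorgans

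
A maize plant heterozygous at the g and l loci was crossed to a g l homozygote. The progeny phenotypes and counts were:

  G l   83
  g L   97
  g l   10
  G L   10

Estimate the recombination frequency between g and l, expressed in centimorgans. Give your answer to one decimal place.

10.0 centimorgans

The two most frequent classes, G l (83) and g L (97), are the parental types, so the F1 was G l / g L.
The recombinant classes are G L and g l: 10 + 10 = 20.
Recombination frequency = 20/200 = 0.1000 ≈ 10.0%, i.e. 10.0 centimorgans.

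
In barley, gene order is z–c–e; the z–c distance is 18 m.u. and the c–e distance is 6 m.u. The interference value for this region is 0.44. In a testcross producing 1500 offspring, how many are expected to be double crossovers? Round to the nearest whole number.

Map distances give recombination frequencies of 0.180 and 0.060 for the two intervals.
With interference 0.44 (so coincidence = 0.56), expected double-crossover frequency = 0.180 × 0.060 × 0.56 = 0.00605.
Expected number = 0.00605 × 1500 = 9.07 ≈ 9.

9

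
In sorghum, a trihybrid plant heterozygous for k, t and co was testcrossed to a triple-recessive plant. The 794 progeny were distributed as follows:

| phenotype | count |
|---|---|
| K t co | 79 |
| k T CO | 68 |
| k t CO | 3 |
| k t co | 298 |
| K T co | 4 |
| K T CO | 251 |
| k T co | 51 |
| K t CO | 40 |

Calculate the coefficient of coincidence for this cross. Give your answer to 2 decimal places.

The two most frequent reciprocal classes, k t co and K T CO, are the parental types, so the F1 was k t co / K T CO.
The two rarest classes, k t CO and K T co, are the double crossovers. Comparing them with the parentals, only the co allele has switched, so co is the middle locus and the order is t – co – k.
t–co: (91 + 7)/794 = 0.1234; co–k: (147 + 7)/794 = 0.1940.
Expected DCO frequency = 0.1234 × 0.1940 ≈ 0.02394; observed = 7/794 ≈ 0.00882.
Coefficient of coincidence = 0.00882/0.02394 ≈ 0.37.

0.37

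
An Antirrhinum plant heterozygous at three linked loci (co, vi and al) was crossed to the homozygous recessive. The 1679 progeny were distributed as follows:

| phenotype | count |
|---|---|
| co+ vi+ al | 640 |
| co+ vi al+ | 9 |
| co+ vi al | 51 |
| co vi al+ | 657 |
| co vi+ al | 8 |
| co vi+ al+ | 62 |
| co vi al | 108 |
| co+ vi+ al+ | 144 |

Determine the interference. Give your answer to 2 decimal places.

0.18

The two most frequent reciprocal classes, co+ vi+ al and co vi al+, are the parental types, so the F1 was co+ vi+ al / co vi al+.
The two rarest classes, co vi+ al and co+ vi al+, are the double crossovers. Comparing them with the parentals, only the co allele has switched, so co is the middle locus and the order is vi – co – al.
vi–co: (113 + 17)/1679 = 0.0774; co–al: (252 + 17)/1679 = 0.1602.
Expected DCO frequency = 0.0774 × 0.1602 ≈ 0.01240; observed = 17/1679 ≈ 0.01013.
Coefficient of coincidence = 0.01013/0.01240 ≈ 0.82; interference = 1 − 0.82 = 0.18.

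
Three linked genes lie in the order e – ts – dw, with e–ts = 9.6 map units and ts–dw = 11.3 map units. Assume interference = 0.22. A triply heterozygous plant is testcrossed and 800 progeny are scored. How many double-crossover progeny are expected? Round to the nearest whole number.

7

Map distances give recombination frequencies of 0.096 and 0.113 for the two intervals.
With interference 0.22 (so coincidence = 0.78), expected double-crossover frequency = 0.096 × 0.113 × 0.78 = 0.00846.
Expected number = 0.00846 × 800 = 6.77 ≈ 7.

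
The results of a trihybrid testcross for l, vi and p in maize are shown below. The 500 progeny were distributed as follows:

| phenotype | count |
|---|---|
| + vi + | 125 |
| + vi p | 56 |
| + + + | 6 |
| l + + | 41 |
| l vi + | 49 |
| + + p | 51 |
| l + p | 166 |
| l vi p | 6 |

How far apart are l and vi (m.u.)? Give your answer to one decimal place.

The two most frequent reciprocal classes, l + p and + vi +, are the parental types, so the F1 was l + p / + vi +.
The two rarest classes, l vi p and + + +, are the double crossovers. Comparing them with the parentals, only the vi allele has switched, so vi is the middle locus and the order is p – vi – l.
Crossovers in the vi–l interval produce the single-crossover classes + + p and l vi + (51 + 49 = 100) plus the double crossovers (12).
RF(vi–l) = (100 + 12) / 500 = 112/500 = 0.2240 → 22.4 m.u.

22.4 m.u.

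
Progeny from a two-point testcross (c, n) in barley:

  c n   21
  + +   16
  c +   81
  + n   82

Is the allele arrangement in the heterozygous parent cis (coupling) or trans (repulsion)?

The two most frequent classes are + n (82) and c + (81); these are the parental (non-recombinant) types.
So the F1 carried + n on one chromosome and c + on the other — the recessive alleles are on opposite chromosomes (trans / repulsion).

trans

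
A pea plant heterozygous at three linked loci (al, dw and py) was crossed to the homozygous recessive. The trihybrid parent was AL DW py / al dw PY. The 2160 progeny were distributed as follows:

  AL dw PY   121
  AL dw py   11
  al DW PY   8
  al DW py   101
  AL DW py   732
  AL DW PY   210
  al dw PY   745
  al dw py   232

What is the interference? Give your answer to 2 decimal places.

The two rarest classes, AL dw py and al DW PY, are the double crossovers. Comparing them with the parentals, only the dw allele has switched, so dw is the middle locus and the order is py – dw – al.
py–dw: (442 + 19)/2160 = 0.2134; dw–al: (222 + 19)/2160 = 0.1116.
Expected DCO frequency = 0.2134 × 0.1116 ≈ 0.02382; observed = 19/2160 ≈ 0.00880.
Coefficient of coincidence = 0.00880/0.02382 ≈ 0.37; interference = 1 − 0.37 = 0.63.

0.63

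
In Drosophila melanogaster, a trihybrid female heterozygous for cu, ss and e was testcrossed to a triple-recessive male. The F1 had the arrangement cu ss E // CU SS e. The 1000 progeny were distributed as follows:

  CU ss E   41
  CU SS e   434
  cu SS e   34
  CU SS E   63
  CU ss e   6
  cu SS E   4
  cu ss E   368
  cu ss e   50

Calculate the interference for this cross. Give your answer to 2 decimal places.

The two rarest classes, cu SS E and CU ss e, are the double crossovers. Comparing them with the parentals, only the ss allele has switched, so ss is the middle locus and the order is e – ss – cu.
e–ss: (113 + 10)/1000 = 0.1230; ss–cu: (75 + 10)/1000 = 0.0850.
Expected DCO frequency = 0.1230 × 0.0850 ≈ 0.01046; observed = 10/1000 ≈ 0.01000.
Coefficient of coincidence = 0.01000/0.01046 ≈ 0.96; interference = 1 − 0.96 = 0.04.

0.04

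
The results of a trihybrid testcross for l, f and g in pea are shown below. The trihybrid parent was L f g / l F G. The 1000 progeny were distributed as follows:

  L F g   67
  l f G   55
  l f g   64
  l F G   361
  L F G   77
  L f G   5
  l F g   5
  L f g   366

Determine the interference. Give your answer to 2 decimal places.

0.50

The two rarest classes, L f G and l F g, are the double crossovers. Comparing them with the parentals, only the g allele has switched, so g is the middle locus and the order is f – g – l.
f–g: (122 + 10)/1000 = 0.1320; g–l: (141 + 10)/1000 = 0.1510.
Expected DCO frequency = 0.1320 × 0.1510 ≈ 0.01993; observed = 10/1000 ≈ 0.01000.
Coefficient of coincidence = 0.01000/0.01993 ≈ 0.50; interference = 1 − 0.50 = 0.50.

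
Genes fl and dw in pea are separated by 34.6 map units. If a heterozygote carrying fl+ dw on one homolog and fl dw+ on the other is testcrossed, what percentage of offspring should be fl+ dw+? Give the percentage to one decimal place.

A map distance of 34.6 map units corresponds to a recombination frequency of 0.346.
The F1 is fl+ dw / fl dw+, so fl+ dw+ is a recombinant gamete class with expected frequency r/2 = 0.346/2 = 0.1730.
That is 0.1730 = 17.3% of the progeny.

17.3%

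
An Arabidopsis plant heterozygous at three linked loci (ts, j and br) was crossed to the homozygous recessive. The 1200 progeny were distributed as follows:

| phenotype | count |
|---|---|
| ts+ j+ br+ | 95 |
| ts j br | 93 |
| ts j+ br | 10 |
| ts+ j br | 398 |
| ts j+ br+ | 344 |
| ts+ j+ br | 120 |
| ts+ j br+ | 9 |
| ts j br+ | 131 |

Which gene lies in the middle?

The two most frequent reciprocal classes, ts+ j br and ts j+ br+, are the parental types, so the F1 was ts+ j br / ts j+ br+.
The two rarest classes, ts+ j br+ and ts j+ br, are the double crossovers. Comparing them with the parentals, only the br allele has switched, so br is the middle locus and the order is ts – br – j.

br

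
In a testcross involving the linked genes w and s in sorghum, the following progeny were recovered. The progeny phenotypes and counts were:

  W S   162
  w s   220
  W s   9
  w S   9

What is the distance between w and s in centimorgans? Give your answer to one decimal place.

The two most frequent classes, W S (162) and w s (220), are the parental types, so the F1 was W S / w s.
The recombinant classes are W s and w S: 9 + 9 = 18.
Recombination frequency = 18/400 = 0.0450 ≈ 4.5%, i.e. 4.5 centimorgans.

4.5 centimorgans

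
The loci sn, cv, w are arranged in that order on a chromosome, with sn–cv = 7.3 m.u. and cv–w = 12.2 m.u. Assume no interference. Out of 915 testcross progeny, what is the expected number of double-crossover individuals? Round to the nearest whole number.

8

Map distances give recombination frequencies of 0.073 and 0.122 for the two intervals.
With no interference, expected double-crossover frequency = 0.073 × 0.122 = 0.00891.
Expected number = 0.00891 × 915 = 8.15 ≈ 8.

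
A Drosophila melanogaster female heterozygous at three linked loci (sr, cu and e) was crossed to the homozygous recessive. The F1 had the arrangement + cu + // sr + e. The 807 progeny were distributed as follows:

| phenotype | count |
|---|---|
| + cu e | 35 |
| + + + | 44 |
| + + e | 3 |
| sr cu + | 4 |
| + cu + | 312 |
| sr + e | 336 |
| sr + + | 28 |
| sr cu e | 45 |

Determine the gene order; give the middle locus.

sr

The two rarest classes, sr cu + and + + e, are the double crossovers. Comparing them with the parentals, only the sr allele has switched, so sr is the middle locus and the order is cu – sr – e.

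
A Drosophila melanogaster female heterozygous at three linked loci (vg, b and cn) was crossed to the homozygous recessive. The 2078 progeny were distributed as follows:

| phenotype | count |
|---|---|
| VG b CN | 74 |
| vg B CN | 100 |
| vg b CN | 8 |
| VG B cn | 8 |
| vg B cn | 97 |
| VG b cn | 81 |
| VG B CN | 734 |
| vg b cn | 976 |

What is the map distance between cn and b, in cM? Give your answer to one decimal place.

The two most frequent reciprocal classes, vg b cn and VG B CN, are the parental types, so the F1 was vg b cn / VG B CN.
The two rarest classes, vg b CN and VG B cn, are the double crossovers. Comparing them with the parentals, only the cn allele has switched, so cn is the middle locus and the order is vg – cn – b.
Crossovers in the cn–b interval produce the single-crossover classes vg B cn and VG b CN (97 + 74 = 171) plus the double crossovers (16).
RF(cn–b) = (171 + 16) / 2078 = 187/2078 = 0.0900 → 9.0 cM.

9.0 cM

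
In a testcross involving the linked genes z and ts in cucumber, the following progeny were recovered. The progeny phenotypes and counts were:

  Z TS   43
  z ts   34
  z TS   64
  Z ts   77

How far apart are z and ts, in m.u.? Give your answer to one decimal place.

35.3 m.u.

The two most frequent classes, Z ts (77) and z TS (64), are the parental types, so the F1 was Z ts / z TS.
The recombinant classes are Z TS and z ts: 43 + 34 = 77.
Recombination frequency = 77/218 = 0.3532 ≈ 35.3%, i.e. 35.3 m.u.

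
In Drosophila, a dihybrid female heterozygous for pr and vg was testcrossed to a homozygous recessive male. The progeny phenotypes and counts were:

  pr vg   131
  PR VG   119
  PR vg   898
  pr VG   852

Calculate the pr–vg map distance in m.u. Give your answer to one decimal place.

The two most frequent classes, PR vg (898) and pr VG (852), are the parental types, so the F1 was PR vg / pr VG.
The recombinant classes are PR VG and pr vg: 119 + 131 = 250.
Recombination frequency = 250/2000 = 0.1250 ≈ 12.5%, i.e. 12.5 m.u.

12.5 m.u.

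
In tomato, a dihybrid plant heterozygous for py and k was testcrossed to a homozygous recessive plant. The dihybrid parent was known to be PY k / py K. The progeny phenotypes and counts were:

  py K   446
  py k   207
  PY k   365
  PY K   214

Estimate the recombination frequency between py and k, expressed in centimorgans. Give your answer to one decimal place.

The recombinant classes are PY K and py k: 214 + 207 = 421.
Recombination frequency = 421/1232 = 0.3417 ≈ 34.2%, i.e. 34.2 centimorgans.

34.2 centimorgans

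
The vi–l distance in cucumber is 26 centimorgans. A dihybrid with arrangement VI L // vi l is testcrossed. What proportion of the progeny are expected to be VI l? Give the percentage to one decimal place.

A map distance of 26 centimorgans corresponds to a recombination frequency of 0.260.
The F1 is VI L / vi l, so VI l is a recombinant gamete class with expected frequency r/2 = 0.260/2 = 0.1300.
That is 0.1300 = 13.0% of the progeny.

13.0%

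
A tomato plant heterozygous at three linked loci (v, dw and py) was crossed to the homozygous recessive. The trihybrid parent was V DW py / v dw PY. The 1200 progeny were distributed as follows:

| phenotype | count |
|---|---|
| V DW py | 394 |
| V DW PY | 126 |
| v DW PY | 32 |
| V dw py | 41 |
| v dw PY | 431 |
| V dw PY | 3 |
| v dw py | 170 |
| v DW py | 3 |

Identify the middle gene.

The two rarest classes, v DW py and V dw PY, are the double crossovers. Comparing them with the parentals, only the v allele has switched, so v is the middle locus and the order is py – v – dw.

v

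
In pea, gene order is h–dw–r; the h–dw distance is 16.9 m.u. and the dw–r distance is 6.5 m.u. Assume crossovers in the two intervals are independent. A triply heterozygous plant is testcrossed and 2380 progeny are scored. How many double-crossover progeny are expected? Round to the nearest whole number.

Map distances give recombination frequencies of 0.169 and 0.065 for the two intervals.
With no interference, expected double-crossover frequency = 0.169 × 0.065 = 0.01098.
Expected number = 0.01098 × 2380 = 26.14 ≈ 26.

26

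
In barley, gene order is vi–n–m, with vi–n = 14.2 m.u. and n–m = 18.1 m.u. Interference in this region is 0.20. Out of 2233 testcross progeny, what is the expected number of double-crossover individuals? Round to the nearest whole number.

Map distances give recombination frequencies of 0.142 and 0.181 for the two intervals.
With interference 0.20 (so coincidence = 0.80), expected double-crossover frequency = 0.142 × 0.181 × 0.80 = 0.02056.
Expected number = 0.02056 × 2233 = 45.91 ≈ 46.

46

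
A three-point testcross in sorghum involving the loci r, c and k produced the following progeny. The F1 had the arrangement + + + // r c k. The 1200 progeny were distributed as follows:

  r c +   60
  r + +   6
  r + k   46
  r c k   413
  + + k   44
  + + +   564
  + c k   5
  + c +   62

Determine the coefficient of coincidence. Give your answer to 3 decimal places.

The two rarest classes, r + + and + c k, are the double crossovers. Comparing them with the parentals, only the r allele has switched, so r is the middle locus and the order is k – r – c.
k–r: (104 + 11)/1200 = 0.0958; r–c: (108 + 11)/1200 = 0.0992.
Expected DCO frequency = 0.0958 × 0.0992 ≈ 0.00950; observed = 11/1200 ≈ 0.00917.
Coefficient of coincidence = 0.00917/0.00950 ≈ 0.965.

0.965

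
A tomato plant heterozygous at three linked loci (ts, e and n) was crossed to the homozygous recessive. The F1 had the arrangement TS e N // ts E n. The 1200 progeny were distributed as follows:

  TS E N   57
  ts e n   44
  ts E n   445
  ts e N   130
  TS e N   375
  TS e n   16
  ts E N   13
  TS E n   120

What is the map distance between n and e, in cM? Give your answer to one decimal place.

10.8 cM

The two rarest classes, TS e n and ts E N, are the double crossovers. Comparing them with the parentals, only the n allele has switched, so n is the middle locus and the order is ts – n – e.
Crossovers in the n–e interval produce the single-crossover classes TS E N and ts e n (57 + 44 = 101) plus the double crossovers (29).
RF(n–e) = (101 + 29) / 1200 = 130/1200 = 0.1083 → 10.8 cM.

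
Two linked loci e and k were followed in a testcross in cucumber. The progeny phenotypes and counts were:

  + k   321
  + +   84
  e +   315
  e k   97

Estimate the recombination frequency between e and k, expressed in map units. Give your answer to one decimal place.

The two most frequent classes, + k (321) and e + (315), are the parental types, so the F1 was + k / e +.
The recombinant classes are + + and e k: 84 + 97 = 181.
Recombination frequency = 181/817 = 0.2215 ≈ 22.2%, i.e. 22.2 map units.

22.2 map units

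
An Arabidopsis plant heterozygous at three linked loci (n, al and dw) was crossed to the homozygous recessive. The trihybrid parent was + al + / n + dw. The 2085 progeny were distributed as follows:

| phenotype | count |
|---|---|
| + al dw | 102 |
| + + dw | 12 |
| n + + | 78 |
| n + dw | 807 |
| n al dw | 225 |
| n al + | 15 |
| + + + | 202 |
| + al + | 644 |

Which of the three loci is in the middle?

n

The two rarest classes, n al + and + + dw, are the double crossovers. Comparing them with the parentals, only the n allele has switched, so n is the middle locus and the order is al – n – dw.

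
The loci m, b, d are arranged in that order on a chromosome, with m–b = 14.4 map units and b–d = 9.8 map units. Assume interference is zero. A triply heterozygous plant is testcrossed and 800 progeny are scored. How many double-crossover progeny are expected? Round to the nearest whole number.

Map distances give recombination frequencies of 0.144 and 0.098 for the two intervals.
With no interference, expected double-crossover frequency = 0.144 × 0.098 = 0.01411.
Expected number = 0.01411 × 800 = 11.29 ≈ 11.

11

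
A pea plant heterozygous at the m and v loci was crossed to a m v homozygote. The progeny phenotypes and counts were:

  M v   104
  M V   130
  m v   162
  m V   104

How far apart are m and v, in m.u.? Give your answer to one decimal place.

The two most frequent classes, M V (130) and m v (162), are the parental types, so the F1 was M V / m v.
The recombinant classes are M v and m V: 104 + 104 = 208.
Recombination frequency = 208/500 = 0.4160 ≈ 41.6%, i.e. 41.6 m.u.

41.6 m.u.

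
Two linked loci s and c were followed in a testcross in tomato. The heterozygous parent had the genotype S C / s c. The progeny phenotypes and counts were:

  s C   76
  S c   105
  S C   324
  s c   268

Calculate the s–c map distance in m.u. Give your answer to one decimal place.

The recombinant classes are S c and s C: 105 + 76 = 181.
Recombination frequency = 181/773 = 0.2342 ≈ 23.4%, i.e. 23.4 m.u.

23.4 m.u.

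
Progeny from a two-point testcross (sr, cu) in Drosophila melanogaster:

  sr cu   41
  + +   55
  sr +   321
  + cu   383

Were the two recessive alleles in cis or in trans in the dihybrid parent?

trans

The two most frequent classes are + cu (383) and sr + (321); these are the parental (non-recombinant) types.
So the F1 carried + cu on one chromosome and sr + on the other — the recessive alleles are on opposite chromosomes (trans / repulsion).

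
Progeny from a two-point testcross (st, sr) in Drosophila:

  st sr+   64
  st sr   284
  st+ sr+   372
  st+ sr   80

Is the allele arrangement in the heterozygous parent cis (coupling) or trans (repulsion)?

cis

The two most frequent classes are st+ sr+ (372) and st sr (284); these are the parental (non-recombinant) types.
So the F1 carried st+ sr+ on one chromosome and st sr on the other — the recessive alleles are on the same chromosome (cis / coupling).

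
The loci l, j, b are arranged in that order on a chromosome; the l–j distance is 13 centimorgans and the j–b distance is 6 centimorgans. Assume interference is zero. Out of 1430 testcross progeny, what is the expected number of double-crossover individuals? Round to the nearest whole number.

11

Map distances give recombination frequencies of 0.130 and 0.060 for the two intervals.
With no interference, expected double-crossover frequency = 0.130 × 0.060 = 0.00780.
Expected number = 0.00780 × 1430 = 11.15 ≈ 11.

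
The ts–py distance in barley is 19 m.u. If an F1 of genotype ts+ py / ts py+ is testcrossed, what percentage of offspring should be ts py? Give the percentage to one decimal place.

A map distance of 19 m.u. corresponds to a recombination frequency of 0.190.
The F1 is ts+ py / ts py+, so ts py is a recombinant gamete class with expected frequency r/2 = 0.190/2 = 0.0950.
That is 0.0950 = 9.5% of the progeny.

9.5%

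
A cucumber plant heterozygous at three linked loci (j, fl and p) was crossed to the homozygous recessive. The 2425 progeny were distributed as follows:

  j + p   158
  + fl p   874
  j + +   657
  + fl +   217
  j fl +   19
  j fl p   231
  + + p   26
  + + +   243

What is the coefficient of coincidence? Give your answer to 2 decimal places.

The two most frequent reciprocal classes, j + + and + fl p, are the parental types, so the F1 was j + + / + fl p.
The two rarest classes, j fl + and + + p, are the double crossovers. Comparing them with the parentals, only the fl allele has switched, so fl is the middle locus and the order is j – fl – p.
j–fl: (474 + 45)/2425 = 0.2140; fl–p: (375 + 45)/2425 = 0.1732.
Expected DCO frequency = 0.2140 × 0.1732 ≈ 0.03706; observed = 45/2425 ≈ 0.01856.
Coefficient of coincidence = 0.01856/0.03706 ≈ 0.50.

0.50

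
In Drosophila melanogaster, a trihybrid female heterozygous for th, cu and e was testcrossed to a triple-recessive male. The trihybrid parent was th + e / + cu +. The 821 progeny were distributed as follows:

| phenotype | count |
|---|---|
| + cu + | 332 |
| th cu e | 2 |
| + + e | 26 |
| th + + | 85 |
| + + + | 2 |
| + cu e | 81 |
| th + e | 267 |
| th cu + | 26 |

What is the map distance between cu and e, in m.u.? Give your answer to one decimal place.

20.7 m.u.

The two rarest classes, th cu e and + + +, are the double crossovers. Comparing them with the parentals, only the cu allele has switched, so cu is the middle locus and the order is th – cu – e.
Crossovers in the cu–e interval produce the single-crossover classes th + + and + cu e (85 + 81 = 166) plus the double crossovers (4).
RF(cu–e) = (166 + 4) / 821 = 170/821 = 0.2071 → 20.7 m.u.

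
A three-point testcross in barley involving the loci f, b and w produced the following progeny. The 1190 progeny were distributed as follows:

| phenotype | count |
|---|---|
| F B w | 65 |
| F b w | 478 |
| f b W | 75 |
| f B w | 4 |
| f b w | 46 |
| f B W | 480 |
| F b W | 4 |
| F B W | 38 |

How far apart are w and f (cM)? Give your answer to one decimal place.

7.7 cM

The two most frequent reciprocal classes, f B W and F b w, are the parental types, so the F1 was f B W / F b w.
The two rarest classes, f B w and F b W, are the double crossovers. Comparing them with the parentals, only the w allele has switched, so w is the middle locus and the order is b – w – f.
Crossovers in the w–f interval produce the single-crossover classes F B W and f b w (38 + 46 = 84) plus the double crossovers (8).
RF(w–f) = (84 + 8) / 1190 = 92/1190 = 0.0773 → 7.7 cM.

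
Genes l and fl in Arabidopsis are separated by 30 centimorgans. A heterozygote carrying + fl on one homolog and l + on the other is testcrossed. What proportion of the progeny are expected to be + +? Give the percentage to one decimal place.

15.0%

A map distance of 30 centimorgans corresponds to a recombination frequency of 0.300.
The F1 is + fl / l +, so + + is a recombinant gamete class with expected frequency r/2 = 0.300/2 = 0.1500.
That is 0.1500 = 15.0% of the progeny.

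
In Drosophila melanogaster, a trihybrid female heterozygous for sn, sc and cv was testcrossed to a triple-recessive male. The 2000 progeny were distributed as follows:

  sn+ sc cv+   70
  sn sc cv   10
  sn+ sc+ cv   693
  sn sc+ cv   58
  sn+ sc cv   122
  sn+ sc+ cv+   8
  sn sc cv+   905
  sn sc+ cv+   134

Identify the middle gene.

cv

The two most frequent reciprocal classes, sn+ sc+ cv and sn sc cv+, are the parental types, so the F1 was sn+ sc+ cv / sn sc cv+.
The two rarest classes, sn+ sc+ cv+ and sn sc cv, are the double crossovers. Comparing them with the parentals, only the cv allele has switched, so cv is the middle locus and the order is sc – cv – sn.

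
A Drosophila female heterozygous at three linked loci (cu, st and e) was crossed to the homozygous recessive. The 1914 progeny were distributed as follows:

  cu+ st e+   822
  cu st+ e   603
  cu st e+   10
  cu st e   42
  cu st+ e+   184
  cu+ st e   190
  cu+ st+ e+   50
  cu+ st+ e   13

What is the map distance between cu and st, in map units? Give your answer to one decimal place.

6.0 map units

The two most frequent reciprocal classes, cu st+ e and cu+ st e+, are the parental types, so the F1 was cu st+ e / cu+ st e+.
The two rarest classes, cu+ st+ e and cu st e+, are the double crossovers. Comparing them with the parentals, only the cu allele has switched, so cu is the middle locus and the order is e – cu – st.
Crossovers in the cu–st interval produce the single-crossover classes cu st e and cu+ st+ e+ (42 + 50 = 92) plus the double crossovers (23).
RF(cu–st) = (92 + 23) / 1914 = 115/1914 = 0.0601 → 6.0 map units.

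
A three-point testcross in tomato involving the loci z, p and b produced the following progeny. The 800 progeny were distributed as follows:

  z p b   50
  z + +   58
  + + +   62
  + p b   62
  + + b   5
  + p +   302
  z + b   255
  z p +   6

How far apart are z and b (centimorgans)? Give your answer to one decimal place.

The two most frequent reciprocal classes, z + b and + p +, are the parental types, so the F1 was z + b / + p +.
The two rarest classes, + + b and z p +, are the double crossovers. Comparing them with the parentals, only the z allele has switched, so z is the middle locus and the order is p – z – b.
Crossovers in the z–b interval produce the single-crossover classes z + + and + p b (58 + 62 = 120) plus the double crossovers (11).
RF(z–b) = (120 + 11) / 800 = 131/800 = 0.1638 → 16.4 centimorgans.

16.4 centimorgans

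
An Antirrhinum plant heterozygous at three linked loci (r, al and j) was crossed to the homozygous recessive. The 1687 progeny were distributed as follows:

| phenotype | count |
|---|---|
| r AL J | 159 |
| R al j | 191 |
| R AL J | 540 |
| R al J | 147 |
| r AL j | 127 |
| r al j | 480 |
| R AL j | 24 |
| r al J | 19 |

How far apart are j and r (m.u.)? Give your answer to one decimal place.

23.3 m.u.

The two most frequent reciprocal classes, r al j and R AL J, are the parental types, so the F1 was r al j / R AL J.
The two rarest classes, r al J and R AL j, are the double crossovers. Comparing them with the parentals, only the j allele has switched, so j is the middle locus and the order is r – j – al.
Crossovers in the r–j interval produce the single-crossover classes R al j and r AL J (191 + 159 = 350) plus the double crossovers (43).
RF(r–j) = (350 + 43) / 1687 = 393/1687 = 0.2330 → 23.3 m.u.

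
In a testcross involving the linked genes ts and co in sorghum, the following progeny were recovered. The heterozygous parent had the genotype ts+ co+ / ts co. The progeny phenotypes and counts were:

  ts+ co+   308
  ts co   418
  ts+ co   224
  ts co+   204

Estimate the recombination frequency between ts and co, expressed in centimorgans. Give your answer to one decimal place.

The recombinant classes are ts+ co and ts co+: 224 + 204 = 428.
Recombination frequency = 428/1154 = 0.3709 ≈ 37.1%, i.e. 37.1 centimorgans.

37.1 centimorgans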